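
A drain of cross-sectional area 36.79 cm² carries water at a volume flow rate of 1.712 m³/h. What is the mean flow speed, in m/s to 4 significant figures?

Q = 1.712 m³/h = 0.0004756 m³/s.
v = Q/A = 0.0004756 / 0.003679 = 0.1293 m/s.

v ≈ 0.1293 m/s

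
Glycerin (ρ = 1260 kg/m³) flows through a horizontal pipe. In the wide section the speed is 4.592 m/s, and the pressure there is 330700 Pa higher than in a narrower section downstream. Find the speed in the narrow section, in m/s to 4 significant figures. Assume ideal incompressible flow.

Horizontal Bernoulli: P₁ + ½ρv₁² = P₂ + ½ρv₂², so v₂² = v₁² + 2(P₁ − P₂)/ρ.
v₂ = √(4.592² + 2·330700/1260) = √(21.09 + 524.9) = 23.37 m/s.

v₂ ≈ 23.37 m/s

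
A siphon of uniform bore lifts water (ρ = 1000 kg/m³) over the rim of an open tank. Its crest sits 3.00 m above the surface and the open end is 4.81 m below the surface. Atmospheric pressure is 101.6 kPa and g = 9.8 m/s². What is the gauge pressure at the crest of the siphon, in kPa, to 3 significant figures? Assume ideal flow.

Bernoulli surface→outlet gives ½v² = g·h_out, so v = √(2·9.8·4.81) = 9.71 m/s.
The bore is uniform, so the speed at the crest is the same v. Bernoulli surface→crest: P_atm = P_top + ½ρv² + ρg·h_top.
P_top = 101600 − ½·1000·9.71² − 1000·9.8·3.00 = 25100 Pa. So P_gauge = P_top − P_atm = -76500 Pa.

-76.5 kPa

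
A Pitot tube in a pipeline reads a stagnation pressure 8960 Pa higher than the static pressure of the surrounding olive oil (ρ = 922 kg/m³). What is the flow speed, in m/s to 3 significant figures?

The dynamic pressure equals the rise in static pressure at the stagnation point: ΔP = ½ρv².
v = √(2ΔP/ρ) = √(2·8960/922) = 4.41 m/s.

v ≈ 4.41 m/s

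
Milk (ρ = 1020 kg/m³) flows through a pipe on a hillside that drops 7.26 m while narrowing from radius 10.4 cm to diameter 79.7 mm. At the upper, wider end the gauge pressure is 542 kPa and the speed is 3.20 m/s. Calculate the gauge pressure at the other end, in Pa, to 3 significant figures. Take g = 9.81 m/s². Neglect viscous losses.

By continuity, v₂ = v₁·A₁/A₂ = 3.20·(340/49.9) = 21.8 m/s.
Applying Bernoulli between the two ends and solving for P₂: P₂ = P₁ + ½ρ(v₁² − v₂²) − ρgΔh.
P₂ = 542000 + ½·1020·(3.20² − 21.8²) − 1020·9.81·(−7.26) = 542000 + (-237000) − (-72600) = 378000 Pa.

P₂ ≈ 378000 Pa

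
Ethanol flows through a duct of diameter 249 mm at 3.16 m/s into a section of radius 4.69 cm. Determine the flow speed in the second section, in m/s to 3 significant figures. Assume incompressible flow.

Continuity gives A₁v₁ = A₂v₂, so v₂ = (487 cm²)/(69.1 cm²) × 3.16 m/s = 22.3 m/s.

v₂ = 22.3 m/s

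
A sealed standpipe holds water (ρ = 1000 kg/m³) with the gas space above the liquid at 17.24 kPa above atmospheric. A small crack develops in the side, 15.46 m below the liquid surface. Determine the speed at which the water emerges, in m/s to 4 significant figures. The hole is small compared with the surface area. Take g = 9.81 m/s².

v ≈ 18.38 m/s

Take point 1 at the surface (v₁ ≈ 0) and point 2 at the hole (at atmospheric pressure). Bernoulli: P₁ + ρg h = P_atm + ½ρv₂².
With P₁ − P_atm = 17240 Pa, v₂ = √(2gh + 2ΔP/ρ) = √(2·9.81·15.46 + 2·17240/1000) = 18.38 m/s.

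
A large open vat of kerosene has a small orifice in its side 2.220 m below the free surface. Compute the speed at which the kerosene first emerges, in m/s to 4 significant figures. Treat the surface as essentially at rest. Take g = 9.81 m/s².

Bernoulli from surface to hole (P equal, v_surface ≈ 0): v = √(2gh) = √(2×9.81×2.220) = 6.600 m/s.

v ≈ 6.600 m/s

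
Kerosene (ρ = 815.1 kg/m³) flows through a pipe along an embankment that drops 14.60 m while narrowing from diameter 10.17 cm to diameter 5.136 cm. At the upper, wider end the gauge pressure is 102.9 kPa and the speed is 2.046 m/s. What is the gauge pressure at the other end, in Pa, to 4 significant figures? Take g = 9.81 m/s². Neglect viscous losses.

195100 Pa

Continuity gives A₁v₁ = A₂v₂, so v₂ = (81.23 cm²)/(20.72 cm²) × 2.046 m/s = 8.022 m/s.
Energy conservation along the streamline gives P₂ = P₁ − ½ρ(v₂² − v₁²) − ρg(h₂ − h₁).
P₂ = 102900 + ½·815.1·(2.046² − 8.022²) − 815.1·9.81·(−14.60) = 102900 + (-24520) − (-116700) = 195100 Pa.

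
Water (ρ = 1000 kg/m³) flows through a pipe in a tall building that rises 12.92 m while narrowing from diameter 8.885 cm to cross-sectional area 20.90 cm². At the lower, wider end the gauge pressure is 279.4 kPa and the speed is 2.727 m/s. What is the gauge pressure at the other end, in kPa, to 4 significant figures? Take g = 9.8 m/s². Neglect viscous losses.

Mass conservation (A₁v₁ = A₂v₂) gives v₂ = 2.727 × 62.00/20.90 = 8.090 m/s.
Applying Bernoulli between the two ends and solving for P₂: P₂ = P₁ + ½ρ(v₁² − v₂²) − ρgΔh.
P₂ = 279400 + ½·1000·(2.727² − 8.090²) − 1000·9.8·(+12.92) = 279400 + (-29010) − (126600) = 123800 Pa.

P₂ ≈ 123.8 kPa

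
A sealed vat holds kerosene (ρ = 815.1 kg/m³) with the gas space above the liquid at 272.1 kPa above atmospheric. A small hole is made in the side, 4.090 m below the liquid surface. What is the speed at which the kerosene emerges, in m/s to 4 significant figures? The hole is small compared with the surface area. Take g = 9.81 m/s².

v ≈ 27.35 m/s

Take point 1 at the surface (v₁ ≈ 0) and point 2 at the hole (at atmospheric pressure). Bernoulli: P₁ + ρg h = P_atm + ½ρv₂².
With P₁ − P_atm = 272100 Pa, v₂ = √(2gh + 2ΔP/ρ) = √(2·9.81·4.090 + 2·272100/815.1) = 27.35 m/s.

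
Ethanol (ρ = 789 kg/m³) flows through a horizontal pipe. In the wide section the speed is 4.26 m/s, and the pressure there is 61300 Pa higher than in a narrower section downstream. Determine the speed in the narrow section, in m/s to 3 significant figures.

v₂ ≈ 13.2 m/s

With h₁ = h₂, rearranging Bernoulli gives v₂ = √(v₁² + 2ΔP/ρ).
v₂ = √(4.26² + 2·61300/789) = √(18.1 + 155) = 13.2 m/s.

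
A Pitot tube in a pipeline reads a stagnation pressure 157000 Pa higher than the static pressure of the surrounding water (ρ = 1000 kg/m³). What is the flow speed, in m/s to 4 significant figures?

17.72 m/s

At the stagnation point the flow is brought to rest, so Bernoulli gives P_stag − P_static = ½ρv².
v = √(2ΔP/ρ) = √(2·157000/1000) = 17.72 m/s.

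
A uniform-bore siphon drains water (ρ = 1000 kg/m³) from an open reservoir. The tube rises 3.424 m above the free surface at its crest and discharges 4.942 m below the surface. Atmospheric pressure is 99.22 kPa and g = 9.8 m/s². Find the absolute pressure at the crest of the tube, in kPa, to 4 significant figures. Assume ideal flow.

The outlet speed comes from Torricelli: v = √(2g·4.942) = 9.842 m/s.
With constant cross-section the crest speed equals v; applying Bernoulli from the surface up to the crest, P_top = P_atm − ½ρv² − ρg·h_top.
P_top = 99220 − ½·1000·9.842² − 1000·9.8·3.424 = 17230 Pa.

P_top ≈ 17.23 kPa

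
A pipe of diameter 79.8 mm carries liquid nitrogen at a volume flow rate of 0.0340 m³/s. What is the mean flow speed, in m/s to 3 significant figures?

Q = 0.0340 m³/s = 0.0340 m³/s.
v = Q/A = 0.0340 / 0.00500 = 6.80 m/s.

v ≈ 6.80 m/s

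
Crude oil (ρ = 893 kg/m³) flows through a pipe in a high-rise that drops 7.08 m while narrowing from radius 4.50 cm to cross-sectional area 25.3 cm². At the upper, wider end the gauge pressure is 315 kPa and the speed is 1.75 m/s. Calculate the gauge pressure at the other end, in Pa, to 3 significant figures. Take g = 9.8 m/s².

Mass conservation (A₁v₁ = A₂v₂) gives v₂ = 1.75 × 63.6/25.3 = 4.40 m/s.
Energy conservation along the streamline gives P₂ = P₁ − ½ρ(v₂² − v₁²) − ρg(h₂ − h₁).
P₂ = 315000 + ½·893·(1.75² − 4.40²) − 893·9.8·(−7.08) = 315000 + (-7280) − (-62000) = 370000 Pa.

370000 Pa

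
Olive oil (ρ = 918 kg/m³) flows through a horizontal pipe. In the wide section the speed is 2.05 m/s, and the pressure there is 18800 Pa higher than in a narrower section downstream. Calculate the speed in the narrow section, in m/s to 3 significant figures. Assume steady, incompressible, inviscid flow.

v₂ = 6.72 m/s

With h₁ = h₂, rearranging Bernoulli gives v₂ = √(v₁² + 2ΔP/ρ).
v₂ = √(2.05² + 2·18800/918) = √(4.20 + 41.0) = 6.72 m/s.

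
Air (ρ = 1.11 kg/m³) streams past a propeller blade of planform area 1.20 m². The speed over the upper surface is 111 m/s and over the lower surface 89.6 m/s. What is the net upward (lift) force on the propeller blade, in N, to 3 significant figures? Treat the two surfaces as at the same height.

With equal heights on the two surfaces, Bernoulli gives P_lower − P_upper = ½ρ(v_upper² − v_lower²).
ΔP = ½·1.11·(111² − 89.6²) = 2380 Pa.
Lift = ΔP · A = 2380 × 1.20 = 2860 N.

F ≈ 2860 N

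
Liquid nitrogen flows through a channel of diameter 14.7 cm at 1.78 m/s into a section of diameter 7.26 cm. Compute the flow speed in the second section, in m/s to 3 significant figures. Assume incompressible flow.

v₂ ≈ 7.30 m/s

Mass conservation (A₁v₁ = A₂v₂) gives v₂ = 1.78 × 170/41.4 = 7.30 m/s.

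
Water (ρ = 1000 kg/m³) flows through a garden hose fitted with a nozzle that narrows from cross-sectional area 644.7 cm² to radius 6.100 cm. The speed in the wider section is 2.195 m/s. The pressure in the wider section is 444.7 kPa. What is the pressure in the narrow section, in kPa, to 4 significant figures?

By continuity, v₂ = v₁·A₁/A₂ = 2.195·(644.7/116.9) = 12.11 m/s.
Bernoulli (h₁ = h₂): P₁ − P₂ = ½ρ(v₂² − v₁²).
P₂ = P₁ − ½ρ(v₂² − v₁²) = 444700 − ½·1000·(12.11² − 2.195²) = 444700 − 70860 = 373800 Pa.

373.8 kPa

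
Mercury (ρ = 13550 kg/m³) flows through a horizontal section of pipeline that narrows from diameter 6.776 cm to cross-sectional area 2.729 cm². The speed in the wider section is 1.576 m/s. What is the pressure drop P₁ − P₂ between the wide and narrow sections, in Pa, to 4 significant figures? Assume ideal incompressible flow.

ΔP ≈ 2921000 Pa

The volume flow rate is constant, so v₂ = (A₁/A₂)v₁ = (36.06/2.729)·1.576 = 20.83 m/s.
With no height change, Bernoulli's equation is P₁ + ½ρv₁² = P₂ + ½ρv₂².
P₁ − P₂ = ½·13550·(20.83² − 1.576²) = ½·13550·431.2 = 2921000 Pa.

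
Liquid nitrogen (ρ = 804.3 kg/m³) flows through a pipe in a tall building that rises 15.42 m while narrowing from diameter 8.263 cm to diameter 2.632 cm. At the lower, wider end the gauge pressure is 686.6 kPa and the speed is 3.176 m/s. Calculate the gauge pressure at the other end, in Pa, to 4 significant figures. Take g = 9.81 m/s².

P₂ ≈ 174900 Pa

Mass conservation (A₁v₁ = A₂v₂) gives v₂ = 3.176 × 53.62/5.441 = 31.30 m/s.
Energy conservation along the streamline gives P₂ = P₁ − ½ρ(v₂² − v₁²) − ρg(h₂ − h₁).
P₂ = 686600 + ½·804.3·(3.176² − 31.30²) − 804.3·9.81·(+15.42) = 686600 + (-390000) − (121700) = 174900 Pa.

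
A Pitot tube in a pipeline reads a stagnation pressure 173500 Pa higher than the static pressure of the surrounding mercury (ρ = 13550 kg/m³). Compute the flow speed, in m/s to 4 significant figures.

Bernoulli between the free stream and the stagnation point: ½ρv² = P_stag − P_static.
v = √(2ΔP/ρ) = √(2·173500/13550) = 5.061 m/s.

5.061 m/s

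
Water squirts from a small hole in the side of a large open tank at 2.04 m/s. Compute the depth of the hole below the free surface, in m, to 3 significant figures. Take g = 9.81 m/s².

h ≈ 0.212 m

Inverting v = √(2gh) gives h = v² / 2g.
h = 2.04²/(2·9.81) = 4.16/19.62 = 0.212 m.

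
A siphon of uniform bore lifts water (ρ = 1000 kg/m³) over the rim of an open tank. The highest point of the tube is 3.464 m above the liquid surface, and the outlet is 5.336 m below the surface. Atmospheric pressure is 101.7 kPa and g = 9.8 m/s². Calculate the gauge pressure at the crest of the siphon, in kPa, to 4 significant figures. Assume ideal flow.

-86.24 kPa

Bernoulli surface→outlet gives ½v² = g·h_out, so v = √(2·9.8·5.336) = 10.23 m/s.
Continuity keeps v the same throughout the tube; from surface to crest, P_atm + 0 = P_top + ½ρv² + ρg·h_top.
P_top = 101700 − ½·1000·10.23² − 1000·9.8·3.464 = 15460 Pa. So P_gauge = P_top − P_atm = -86240 Pa.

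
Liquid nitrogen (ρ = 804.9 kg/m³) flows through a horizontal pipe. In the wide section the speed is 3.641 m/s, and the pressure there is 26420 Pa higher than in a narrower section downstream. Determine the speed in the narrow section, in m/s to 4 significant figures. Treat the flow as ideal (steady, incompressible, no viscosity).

v₂ ≈ 8.883 m/s

Along the level pipe P + ½ρv² is conserved, hence v₂² = v₁² + 2(P₁ − P₂)/ρ.
v₂ = √(3.641² + 2·26420/804.9) = √(13.26 + 65.65) = 8.883 m/s.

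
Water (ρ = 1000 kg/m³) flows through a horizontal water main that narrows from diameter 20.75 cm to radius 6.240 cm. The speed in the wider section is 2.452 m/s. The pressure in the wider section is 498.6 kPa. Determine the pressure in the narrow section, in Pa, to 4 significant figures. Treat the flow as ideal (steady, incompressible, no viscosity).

Mass conservation (A₁v₁ = A₂v₂) gives v₂ = 2.452 × 338.2/122.3 = 6.778 m/s.
Along the horizontal streamline, P + ½ρv² is constant.
P₂ = P₁ − ½ρ(v₂² − v₁²) = 498600 − ½·1000·(6.778² − 2.452²) = 498600 − 19970 = 478600 Pa.

P₂ = 478600 Pa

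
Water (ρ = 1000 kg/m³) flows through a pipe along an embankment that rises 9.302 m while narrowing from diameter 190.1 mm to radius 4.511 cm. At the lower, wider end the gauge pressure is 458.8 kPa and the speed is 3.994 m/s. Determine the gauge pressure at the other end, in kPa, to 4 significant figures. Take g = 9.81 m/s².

Continuity gives A₁v₁ = A₂v₂, so v₂ = (283.8 cm²)/(63.93 cm²) × 3.994 m/s = 17.73 m/s.
Applying Bernoulli between the two ends and solving for P₂: P₂ = P₁ + ½ρ(v₁² − v₂²) − ρgΔh.
P₂ = 458800 + ½·1000·(3.994² − 17.73²) − 1000·9.81·(+9.302) = 458800 + (-149200) − (91250) = 218300 Pa.

218.3 kPa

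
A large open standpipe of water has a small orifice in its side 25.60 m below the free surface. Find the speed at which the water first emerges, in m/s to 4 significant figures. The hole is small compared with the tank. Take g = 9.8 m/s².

v = 22.40 m/s

Torricelli's result v = √(2gh) gives v = √(2·9.8·25.60) = 22.40 m/s.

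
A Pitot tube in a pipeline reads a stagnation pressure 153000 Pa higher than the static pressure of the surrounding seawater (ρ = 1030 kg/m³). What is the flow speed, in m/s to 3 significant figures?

17.2 m/s

Bernoulli between the free stream and the stagnation point: ½ρv² = P_stag − P_static.
v = √(2ΔP/ρ) = √(2·153000/1030) = 17.2 m/s.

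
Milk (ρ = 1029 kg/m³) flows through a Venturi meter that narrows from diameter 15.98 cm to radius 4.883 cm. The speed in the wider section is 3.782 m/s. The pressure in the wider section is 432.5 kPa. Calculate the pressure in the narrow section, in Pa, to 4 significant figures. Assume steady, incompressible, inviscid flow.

387100 Pa

The volume flow rate is constant, so v₂ = (A₁/A₂)v₁ = (200.6/74.91)·3.782 = 10.13 m/s.
With no height change, Bernoulli's equation is P₁ + ½ρv₁² = P₂ + ½ρv₂².
P₂ = P₁ − ½ρ(v₂² − v₁²) = 432500 − ½·1029·(10.13² − 3.782²) = 432500 − 45400 = 387100 Pa.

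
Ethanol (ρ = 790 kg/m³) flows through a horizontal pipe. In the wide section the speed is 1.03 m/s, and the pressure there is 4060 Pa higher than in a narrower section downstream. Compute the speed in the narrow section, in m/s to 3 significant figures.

Horizontal Bernoulli: P₁ + ½ρv₁² = P₂ + ½ρv₂², so v₂² = v₁² + 2(P₁ − P₂)/ρ.
v₂ = √(1.03² + 2·4060/790) = √(1.06 + 10.3) = 3.37 m/s.

v₂ ≈ 3.37 m/s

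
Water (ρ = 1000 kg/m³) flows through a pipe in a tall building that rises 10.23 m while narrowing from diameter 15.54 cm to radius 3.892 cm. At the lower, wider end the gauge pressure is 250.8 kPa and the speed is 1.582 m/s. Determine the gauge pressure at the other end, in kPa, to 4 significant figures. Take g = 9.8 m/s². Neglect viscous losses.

By continuity, v₂ = v₁·A₁/A₂ = 1.582·(189.7/47.59) = 6.305 m/s.
Bernoulli: P₁ + ½ρv₁² + ρg h₁ = P₂ + ½ρv₂² + ρg h₂, so P₂ = P₁ + ½ρ(v₁² − v₂²) − ρg(h₂ − h₁).
P₂ = 250800 + ½·1000·(1.582² − 6.305²) − 1000·9.8·(+10.23) = 250800 + (-18630) − (100300) = 131900 Pa.

P₂ ≈ 131.9 kPa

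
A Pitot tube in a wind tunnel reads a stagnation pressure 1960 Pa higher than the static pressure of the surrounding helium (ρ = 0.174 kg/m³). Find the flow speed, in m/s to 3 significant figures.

v ≈ 150 m/s

Bernoulli between the free stream and the stagnation point: ½ρv² = P_stag − P_static.
v = √(2ΔP/ρ) = √(2·1960/0.174) = 150 m/s.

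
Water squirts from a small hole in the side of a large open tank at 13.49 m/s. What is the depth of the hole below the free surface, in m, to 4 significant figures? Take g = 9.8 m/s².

9.285 m

Torricelli: v = √(2gh), so h = v²/(2g).
h = 13.49²/(2·9.8) = 182.0/19.60 = 9.285 m.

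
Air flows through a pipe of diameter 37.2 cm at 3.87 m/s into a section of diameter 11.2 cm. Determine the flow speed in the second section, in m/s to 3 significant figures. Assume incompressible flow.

v₂ ≈ 42.7 m/s

The volume flow rate is constant, so v₂ = (A₁/A₂)v₁ = (1090/98.5)·3.87 = 42.7 m/s.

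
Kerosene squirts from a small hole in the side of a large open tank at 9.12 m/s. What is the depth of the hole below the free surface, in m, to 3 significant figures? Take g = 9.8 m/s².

h ≈ 4.24 m

Torricelli: v = √(2gh), so h = v²/(2g).
h = 9.12²/(2·9.8) = 83.2/19.60 = 4.24 m.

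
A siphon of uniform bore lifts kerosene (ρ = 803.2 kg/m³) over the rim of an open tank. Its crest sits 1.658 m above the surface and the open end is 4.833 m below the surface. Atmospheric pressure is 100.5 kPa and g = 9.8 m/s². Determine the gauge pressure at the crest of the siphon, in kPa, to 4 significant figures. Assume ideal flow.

P_gauge ≈ -51.09 kPa

The outlet speed comes from Torricelli: v = √(2g·4.833) = 9.733 m/s.
With constant cross-section the crest speed equals v; applying Bernoulli from the surface up to the crest, P_top = P_atm − ½ρv² − ρg·h_top.
P_top = 100500 − ½·803.2·9.733² − 803.2·9.8·1.658 = 49410 Pa. So P_gauge = P_top − P_atm = -51090 Pa.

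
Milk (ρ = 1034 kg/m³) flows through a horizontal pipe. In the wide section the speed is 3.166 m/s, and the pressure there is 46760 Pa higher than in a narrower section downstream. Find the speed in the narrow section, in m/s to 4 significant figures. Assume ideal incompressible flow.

Horizontal Bernoulli: P₁ + ½ρv₁² = P₂ + ½ρv₂², so v₂² = v₁² + 2(P₁ − P₂)/ρ.
v₂ = √(3.166² + 2·46760/1034) = √(10.02 + 90.44) = 10.02 m/s.

v₂ = 10.02 m/s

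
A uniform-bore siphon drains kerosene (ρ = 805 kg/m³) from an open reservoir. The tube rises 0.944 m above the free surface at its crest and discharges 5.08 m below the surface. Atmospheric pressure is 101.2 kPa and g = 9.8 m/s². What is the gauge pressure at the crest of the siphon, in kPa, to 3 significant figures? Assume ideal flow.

The outlet speed comes from Torricelli: v = √(2g·5.08) = 9.98 m/s.
Continuity keeps v the same throughout the tube; from surface to crest, P_atm + 0 = P_top + ½ρv² + ρg·h_top.
P_top = 101200 − ½·805·9.98² − 805·9.8·0.944 = 53700 Pa. So P_gauge = P_top − P_atm = -47500 Pa.

P_gauge ≈ -47.5 kPa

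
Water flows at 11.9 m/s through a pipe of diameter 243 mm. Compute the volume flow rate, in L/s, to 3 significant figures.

Q = A·v = 0.0464 m² × 11.9 m/s = 0.552 m³/s.
Converting: 0.552 m³/s × 1000 = 552 L/s.

Q = 552 L/s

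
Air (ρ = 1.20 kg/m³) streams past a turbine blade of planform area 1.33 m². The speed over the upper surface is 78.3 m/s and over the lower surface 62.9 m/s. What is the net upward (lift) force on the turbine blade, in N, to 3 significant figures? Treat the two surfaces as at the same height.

F = 1740 N

The faster flow above has the lower pressure; Bernoulli (same height) gives ΔP = ½ρ(v_up² − v_low²).
ΔP = ½·1.20·(78.3² − 62.9²) = 1300 Pa.
Lift = ΔP · A = 1300 × 1.33 = 1740 N.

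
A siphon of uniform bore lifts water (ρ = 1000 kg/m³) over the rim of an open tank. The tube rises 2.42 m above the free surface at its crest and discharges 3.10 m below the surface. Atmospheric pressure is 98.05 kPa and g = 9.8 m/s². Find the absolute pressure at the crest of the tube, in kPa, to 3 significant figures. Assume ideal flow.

Bernoulli surface→outlet gives ½v² = g·h_out, so v = √(2·9.8·3.10) = 7.79 m/s.
Continuity keeps v the same throughout the tube; from surface to crest, P_atm + 0 = P_top + ½ρv² + ρg·h_top.
P_top = 98050 − ½·1000·7.79² − 1000·9.8·2.42 = 44000 Pa.

P_top ≈ 44.0 kPa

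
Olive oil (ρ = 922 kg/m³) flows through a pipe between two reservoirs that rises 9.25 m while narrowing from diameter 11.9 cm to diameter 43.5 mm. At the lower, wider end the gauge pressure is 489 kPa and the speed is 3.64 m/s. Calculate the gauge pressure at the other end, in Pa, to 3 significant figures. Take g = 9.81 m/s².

By continuity, v₂ = v₁·A₁/A₂ = 3.64·(111/14.9) = 27.2 m/s.
Bernoulli: P₁ + ½ρv₁² + ρg h₁ = P₂ + ½ρv₂² + ρg h₂, so P₂ = P₁ + ½ρ(v₁² − v₂²) − ρg(h₂ − h₁).
P₂ = 489000 + ½·922·(3.64² − 27.2²) − 922·9.81·(+9.25) = 489000 + (-336000) − (83700) = 69400 Pa.

P₂ ≈ 69400 Pa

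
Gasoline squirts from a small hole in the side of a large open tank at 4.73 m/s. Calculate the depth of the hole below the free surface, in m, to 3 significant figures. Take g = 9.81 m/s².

For a small hole in a large open tank, ½v² = gh, giving h = v²/(2g).
h = 4.73²/(2·9.81) = 22.4/19.62 = 1.14 m.

h ≈ 1.14 m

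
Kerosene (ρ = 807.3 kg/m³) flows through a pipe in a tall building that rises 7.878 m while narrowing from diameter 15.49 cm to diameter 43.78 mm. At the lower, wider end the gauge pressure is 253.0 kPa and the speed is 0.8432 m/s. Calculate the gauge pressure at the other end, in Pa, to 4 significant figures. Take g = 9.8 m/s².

By continuity, v₂ = v₁·A₁/A₂ = 0.8432·(188.4/15.05) = 10.56 m/s.
Energy conservation along the streamline gives P₂ = P₁ − ½ρ(v₂² − v₁²) − ρg(h₂ − h₁).
P₂ = 253000 + ½·807.3·(0.8432² − 10.56²) − 807.3·9.8·(+7.878) = 253000 + (-44690) − (62330) = 146000 Pa.

P₂ = 146000 Pa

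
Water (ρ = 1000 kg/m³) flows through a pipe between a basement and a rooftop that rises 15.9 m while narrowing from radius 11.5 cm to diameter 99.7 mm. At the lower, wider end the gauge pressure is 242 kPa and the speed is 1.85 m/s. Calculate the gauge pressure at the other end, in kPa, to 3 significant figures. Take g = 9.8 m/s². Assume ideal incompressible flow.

Continuity gives A₁v₁ = A₂v₂, so v₂ = (415 cm²)/(78.1 cm²) × 1.85 m/s = 9.85 m/s.
Applying Bernoulli between the two ends and solving for P₂: P₂ = P₁ + ½ρ(v₁² − v₂²) − ρgΔh.
P₂ = 242000 + ½·1000·(1.85² − 9.85²) − 1000·9.8·(+15.9) = 242000 + (-46800) − (156000) = 39400 Pa.

P₂ ≈ 39.4 kPa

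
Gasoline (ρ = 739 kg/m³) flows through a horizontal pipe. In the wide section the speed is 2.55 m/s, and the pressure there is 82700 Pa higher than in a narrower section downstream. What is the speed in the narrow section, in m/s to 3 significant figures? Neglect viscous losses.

v₂ = 15.2 m/s

Along the level pipe P + ½ρv² is conserved, hence v₂² = v₁² + 2(P₁ − P₂)/ρ.
v₂ = √(2.55² + 2·82700/739) = √(6.50 + 224) = 15.2 m/s.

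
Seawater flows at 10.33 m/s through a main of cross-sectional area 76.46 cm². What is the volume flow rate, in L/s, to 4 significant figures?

Q = 78.98 L/s

Q = A·v = 0.007646 m² × 10.33 m/s = 0.07898 m³/s.
Converting: 0.07898 m³/s × 1000 = 78.98 L/s.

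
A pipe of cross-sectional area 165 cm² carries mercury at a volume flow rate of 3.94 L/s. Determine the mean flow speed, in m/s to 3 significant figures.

Q = 3.94 L/s = 0.00394 m³/s.
v = Q/A = 0.00394 / 0.0165 = 0.239 m/s.

0.239 m/s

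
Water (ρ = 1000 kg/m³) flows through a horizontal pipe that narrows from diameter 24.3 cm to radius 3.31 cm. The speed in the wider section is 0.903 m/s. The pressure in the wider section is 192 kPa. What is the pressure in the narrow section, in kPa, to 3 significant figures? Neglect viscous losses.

Mass conservation (A₁v₁ = A₂v₂) gives v₂ = 0.903 × 464/34.4 = 12.2 m/s.
Along the horizontal streamline, P + ½ρv² is constant.
P₂ = P₁ − ½ρ(v₂² − v₁²) = 192000 − ½·1000·(12.2² − 0.903²) = 192000 − 73600 = 118000 Pa.

P₂ ≈ 118 kPa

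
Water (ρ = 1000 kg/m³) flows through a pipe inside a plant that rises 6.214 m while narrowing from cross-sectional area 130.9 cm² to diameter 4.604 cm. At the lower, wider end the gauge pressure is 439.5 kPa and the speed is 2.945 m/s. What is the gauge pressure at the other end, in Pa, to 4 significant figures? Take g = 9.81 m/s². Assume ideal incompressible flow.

Mass conservation (A₁v₁ = A₂v₂) gives v₂ = 2.945 × 130.9/16.65 = 23.16 m/s.
Energy conservation along the streamline gives P₂ = P₁ − ½ρ(v₂² − v₁²) − ρg(h₂ − h₁).
P₂ = 439500 + ½·1000·(2.945² − 23.16²) − 1000·9.81·(+6.214) = 439500 + (-263800) − (60960) = 114800 Pa.

P₂ = 114800 Pa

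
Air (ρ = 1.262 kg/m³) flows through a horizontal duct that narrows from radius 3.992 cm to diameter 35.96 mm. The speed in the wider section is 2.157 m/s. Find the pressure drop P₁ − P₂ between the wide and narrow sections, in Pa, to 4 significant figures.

Mass conservation (A₁v₁ = A₂v₂) gives v₂ = 2.157 × 50.06/10.16 = 10.63 m/s.
Bernoulli (h₁ = h₂): P₁ − P₂ = ½ρ(v₂² − v₁²).
P₁ − P₂ = ½·1.262·(10.63² − 2.157²) = ½·1.262·108.4 = 68.40 Pa.

ΔP ≈ 68.40 Pa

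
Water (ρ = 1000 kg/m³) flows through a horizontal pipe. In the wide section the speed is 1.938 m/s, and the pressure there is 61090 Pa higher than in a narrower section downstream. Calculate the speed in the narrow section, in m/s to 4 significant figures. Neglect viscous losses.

With h₁ = h₂, rearranging Bernoulli gives v₂ = √(v₁² + 2ΔP/ρ).
v₂ = √(1.938² + 2·61090/1000) = √(3.756 + 122.2) = 11.22 m/s.

11.22 m/s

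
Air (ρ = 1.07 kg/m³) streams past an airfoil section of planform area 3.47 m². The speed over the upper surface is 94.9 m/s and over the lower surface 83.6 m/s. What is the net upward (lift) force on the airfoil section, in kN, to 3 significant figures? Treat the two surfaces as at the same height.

3.74 kN

With equal heights on the two surfaces, Bernoulli gives P_lower − P_upper = ½ρ(v_upper² − v_lower²).
ΔP = ½·1.07·(94.9² − 83.6²) = 1080 Pa.
Lift = ΔP · A = 1080 × 3.47 = 3740 N.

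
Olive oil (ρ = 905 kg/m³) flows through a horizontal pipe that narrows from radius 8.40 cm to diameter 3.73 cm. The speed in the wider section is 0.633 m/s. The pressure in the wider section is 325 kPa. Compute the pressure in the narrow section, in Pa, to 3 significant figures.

P₂ ≈ 251000 Pa

By continuity, v₂ = v₁·A₁/A₂ = 0.633·(222/10.9) = 12.8 m/s.
Along the horizontal streamline, P + ½ρv² is constant.
P₂ = P₁ − ½ρ(v₂² − v₁²) = 325000 − ½·905·(12.8² − 0.633²) = 325000 − 74400 = 251000 Pa.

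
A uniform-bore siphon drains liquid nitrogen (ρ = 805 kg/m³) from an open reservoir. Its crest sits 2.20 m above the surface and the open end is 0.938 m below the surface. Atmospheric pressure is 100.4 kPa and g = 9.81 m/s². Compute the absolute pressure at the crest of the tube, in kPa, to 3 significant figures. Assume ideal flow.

The outlet speed comes from Torricelli: v = √(2g·0.938) = 4.29 m/s.
The bore is uniform, so the speed at the crest is the same v. Bernoulli surface→crest: P_atm = P_top + ½ρv² + ρg·h_top.
P_top = 100400 − ½·805·4.29² − 805·9.81·2.20 = 75600 Pa.

75.6 kPa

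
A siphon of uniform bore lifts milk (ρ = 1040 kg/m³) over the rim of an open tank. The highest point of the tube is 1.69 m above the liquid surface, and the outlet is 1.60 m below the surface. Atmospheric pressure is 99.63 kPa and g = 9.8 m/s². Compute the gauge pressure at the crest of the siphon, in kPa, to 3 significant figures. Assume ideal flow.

From the surface to the outlet (both open to atmosphere, surface at rest): v = √(2g·h_out) = √(2·9.8·1.60) = 5.60 m/s.
The bore is uniform, so the speed at the crest is the same v. Bernoulli surface→crest: P_atm = P_top + ½ρv² + ρg·h_top.
P_top = 99630 − ½·1040·5.60² − 1040·9.8·1.69 = 66100 Pa. So P_gauge = P_top − P_atm = -33500 Pa.

P_gauge = -33.5 kPa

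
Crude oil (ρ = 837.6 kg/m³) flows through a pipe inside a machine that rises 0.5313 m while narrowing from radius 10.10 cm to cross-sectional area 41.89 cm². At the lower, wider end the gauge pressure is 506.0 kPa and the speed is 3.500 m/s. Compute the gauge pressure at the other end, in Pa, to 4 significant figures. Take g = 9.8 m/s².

Mass conservation (A₁v₁ = A₂v₂) gives v₂ = 3.500 × 320.5/41.89 = 26.78 m/s.
Bernoulli: P₁ + ½ρv₁² + ρg h₁ = P₂ + ½ρv₂² + ρg h₂, so P₂ = P₁ + ½ρ(v₁² − v₂²) − ρg(h₂ − h₁).
P₂ = 506000 + ½·837.6·(3.500² − 26.78²) − 837.6·9.8·(+0.5313) = 506000 + (-295100) − (4361) = 206500 Pa.

P₂ = 206500 Pa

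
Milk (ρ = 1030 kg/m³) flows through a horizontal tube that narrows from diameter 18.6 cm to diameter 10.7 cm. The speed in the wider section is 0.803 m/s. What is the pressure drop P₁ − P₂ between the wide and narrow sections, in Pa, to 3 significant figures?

ΔP = 2700 Pa

The volume flow rate is constant, so v₂ = (A₁/A₂)v₁ = (272/89.9)·0.803 = 2.43 m/s.
Along the horizontal streamline, P + ½ρv² is constant.
P₁ − P₂ = ½·1030·(2.43² − 0.803²) = ½·1030·5.24 = 2700 Pa.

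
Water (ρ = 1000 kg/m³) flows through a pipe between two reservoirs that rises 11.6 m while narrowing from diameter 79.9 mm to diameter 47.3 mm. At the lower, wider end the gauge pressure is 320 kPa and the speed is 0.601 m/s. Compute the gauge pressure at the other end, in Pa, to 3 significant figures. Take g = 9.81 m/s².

P₂ ≈ 205000 Pa

By continuity, v₂ = v₁·A₁/A₂ = 0.601·(50.1/17.6) = 1.71 m/s.
Energy conservation along the streamline gives P₂ = P₁ − ½ρ(v₂² − v₁²) − ρg(h₂ − h₁).
P₂ = 320000 + ½·1000·(0.601² − 1.71²) − 1000·9.81·(+11.6) = 320000 + (-1290) − (114000) = 205000 Pa.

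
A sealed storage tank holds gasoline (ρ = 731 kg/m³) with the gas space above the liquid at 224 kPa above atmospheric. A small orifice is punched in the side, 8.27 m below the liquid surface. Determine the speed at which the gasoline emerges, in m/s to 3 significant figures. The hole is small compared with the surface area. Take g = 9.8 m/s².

v ≈ 27.8 m/s

Take point 1 at the surface (v₁ ≈ 0) and point 2 at the hole (at atmospheric pressure). Bernoulli: P₁ + ρg h = P_atm + ½ρv₂².
With P₁ − P_atm = 224000 Pa, v₂ = √(2gh + 2ΔP/ρ) = √(2·9.8·8.27 + 2·224000/731) = 27.8 m/s.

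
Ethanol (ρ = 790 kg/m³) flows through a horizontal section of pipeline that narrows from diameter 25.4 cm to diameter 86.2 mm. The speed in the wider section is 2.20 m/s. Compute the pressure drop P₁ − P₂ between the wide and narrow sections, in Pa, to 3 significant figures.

ΔP ≈ 142000 Pa

The volume flow rate is constant, so v₂ = (A₁/A₂)v₁ = (507/58.4)·2.20 = 19.1 m/s.
The pipe is horizontal, so Bernoulli reduces to P₁ + ½ρv₁² = P₂ + ½ρv₂².
P₁ − P₂ = ½·790·(19.1² − 2.20²) = ½·790·360 = 142000 Pa.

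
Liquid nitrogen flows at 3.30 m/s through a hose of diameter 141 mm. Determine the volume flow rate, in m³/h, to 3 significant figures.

Q = A·v = 0.0156 m² × 3.30 m/s = 0.0515 m³/s.
Converting: 0.0515 m³/s × 3600 = 186 m³/h.

Q = 186 m³/h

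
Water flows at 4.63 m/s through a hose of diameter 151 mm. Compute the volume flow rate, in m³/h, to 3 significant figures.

Q = A·v = 0.0179 m² × 4.63 m/s = 0.0829 m³/s.
Converting: 0.0829 m³/s × 3600 = 298 m³/h.

Q ≈ 298 m³/h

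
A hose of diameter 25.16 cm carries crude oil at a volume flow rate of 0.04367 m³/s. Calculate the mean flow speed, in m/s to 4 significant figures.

Q = 0.04367 m³/s = 0.04367 m³/s.
v = Q/A = 0.04367 / 0.04972 = 0.8784 m/s.

v ≈ 0.8784 m/s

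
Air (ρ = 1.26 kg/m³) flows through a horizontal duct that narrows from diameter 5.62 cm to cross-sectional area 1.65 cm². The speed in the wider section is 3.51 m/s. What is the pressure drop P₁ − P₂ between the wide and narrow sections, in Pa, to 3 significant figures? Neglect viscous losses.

Continuity gives A₁v₁ = A₂v₂, so v₂ = (24.8 cm²)/(1.65 cm²) × 3.51 m/s = 52.8 m/s.
Along the horizontal streamline, P + ½ρv² is constant.
P₁ − P₂ = ½·1.26·(52.8² − 3.51²) = ½·1.26·2770 = 1750 Pa.

ΔP = 1750 Pa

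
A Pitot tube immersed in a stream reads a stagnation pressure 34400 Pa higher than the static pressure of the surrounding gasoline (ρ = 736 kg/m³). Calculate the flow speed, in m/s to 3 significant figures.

v ≈ 9.67 m/s

At the stagnation point the flow is brought to rest, so Bernoulli gives P_stag − P_static = ½ρv².
v = √(2ΔP/ρ) = √(2·34400/736) = 9.67 m/s.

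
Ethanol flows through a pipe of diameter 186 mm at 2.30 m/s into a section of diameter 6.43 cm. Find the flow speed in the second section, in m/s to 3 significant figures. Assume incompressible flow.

Mass conservation (A₁v₁ = A₂v₂) gives v₂ = 2.30 × 272/32.5 = 19.2 m/s.

19.2 m/s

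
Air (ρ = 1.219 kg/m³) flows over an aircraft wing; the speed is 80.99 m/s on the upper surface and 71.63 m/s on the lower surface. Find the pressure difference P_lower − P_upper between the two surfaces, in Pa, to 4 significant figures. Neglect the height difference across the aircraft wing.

ΔP = 870.7 Pa

Bernoulli (same height): P_lower − P_upper = ½ρ(v_upper² − v_lower²).
ΔP = ½·1.219·(80.99² − 71.63²) = 870.7 Pa.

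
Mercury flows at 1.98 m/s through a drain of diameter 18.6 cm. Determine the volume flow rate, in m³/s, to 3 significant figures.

0.0538 m³/s

Q = A·v = 0.0272 m² × 1.98 m/s = 0.0538 m³/s.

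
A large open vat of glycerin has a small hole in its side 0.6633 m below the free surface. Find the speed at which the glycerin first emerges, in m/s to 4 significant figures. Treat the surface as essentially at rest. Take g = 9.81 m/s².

v ≈ 3.607 m/s

The surface is effectively still and both ends are open, so ½v² = gh and v = √(2·9.81·0.6633) = 3.607 m/s.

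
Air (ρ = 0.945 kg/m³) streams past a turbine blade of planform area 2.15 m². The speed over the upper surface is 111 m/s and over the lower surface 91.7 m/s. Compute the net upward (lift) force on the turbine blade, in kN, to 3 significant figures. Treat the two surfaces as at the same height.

F = 3.97 kN

From P + ½ρv² = const at equal height, P_low − P_up = ½ρ(v_up² − v_low²).
ΔP = ½·0.945·(111² − 91.7²) = 1850 Pa.
Lift = ΔP · A = 1850 × 2.15 = 3970 N.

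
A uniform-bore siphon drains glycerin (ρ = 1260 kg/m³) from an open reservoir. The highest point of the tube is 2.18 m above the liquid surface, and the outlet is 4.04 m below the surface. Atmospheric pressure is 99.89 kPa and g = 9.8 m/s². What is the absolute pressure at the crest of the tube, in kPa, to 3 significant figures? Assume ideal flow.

P_top ≈ 23.1 kPa

The outlet speed comes from Torricelli: v = √(2g·4.04) = 8.90 m/s.
With constant cross-section the crest speed equals v; applying Bernoulli from the surface up to the crest, P_top = P_atm − ½ρv² − ρg·h_top.
P_top = 99890 − ½·1260·8.90² − 1260·9.8·2.18 = 23100 Pa.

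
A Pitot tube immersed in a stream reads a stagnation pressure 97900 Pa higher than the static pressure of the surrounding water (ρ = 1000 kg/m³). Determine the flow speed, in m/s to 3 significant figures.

The dynamic pressure equals the rise in static pressure at the stagnation point: ΔP = ½ρv².
v = √(2ΔP/ρ) = √(2·97900/1000) = 14.0 m/s.

14.0 m/s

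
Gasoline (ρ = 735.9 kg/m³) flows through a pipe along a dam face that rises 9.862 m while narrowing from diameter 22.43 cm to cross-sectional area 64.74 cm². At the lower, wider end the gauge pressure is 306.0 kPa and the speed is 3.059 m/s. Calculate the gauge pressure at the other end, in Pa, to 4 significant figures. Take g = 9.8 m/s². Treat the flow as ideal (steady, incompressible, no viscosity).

P₂ ≈ 110100 Pa

Continuity gives A₁v₁ = A₂v₂, so v₂ = (395.1 cm²)/(64.74 cm²) × 3.059 m/s = 18.67 m/s.
Applying Bernoulli between the two ends and solving for P₂: P₂ = P₁ + ½ρ(v₁² − v₂²) − ρgΔh.
P₂ = 306000 + ½·735.9·(3.059² − 18.67²) − 735.9·9.8·(+9.862) = 306000 + (-124800) − (71120) = 110100 Pa.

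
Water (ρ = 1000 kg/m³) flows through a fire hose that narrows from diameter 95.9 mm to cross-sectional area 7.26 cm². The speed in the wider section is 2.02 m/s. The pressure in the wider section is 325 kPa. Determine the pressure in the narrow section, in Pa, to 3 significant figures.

By continuity, v₂ = v₁·A₁/A₂ = 2.02·(72.2/7.26) = 20.1 m/s.
With no height change, Bernoulli's equation is P₁ + ½ρv₁² = P₂ + ½ρv₂².
P₂ = P₁ − ½ρ(v₂² − v₁²) = 325000 − ½·1000·(20.1² − 2.02²) = 325000 − 200000 = 125000 Pa.

P₂ ≈ 125000 Pa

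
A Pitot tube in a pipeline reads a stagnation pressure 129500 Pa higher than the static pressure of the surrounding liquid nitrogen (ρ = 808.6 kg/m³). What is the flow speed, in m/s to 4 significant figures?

v ≈ 17.90 m/s

Bernoulli between the free stream and the stagnation point: ½ρv² = P_stag − P_static.
v = √(2ΔP/ρ) = √(2·129500/808.6) = 17.90 m/s.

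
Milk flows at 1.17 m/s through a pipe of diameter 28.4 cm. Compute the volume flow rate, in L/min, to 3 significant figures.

Q = A·v = 0.0633 m² × 1.17 m/s = 0.0741 m³/s.
Converting: 0.0741 m³/s × 60000 = 4450 L/min.

Q = 4450 L/min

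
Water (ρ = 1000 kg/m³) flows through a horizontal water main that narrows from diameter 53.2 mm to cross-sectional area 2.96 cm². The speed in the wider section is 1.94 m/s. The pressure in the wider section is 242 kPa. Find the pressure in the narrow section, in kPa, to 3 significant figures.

Mass conservation (A₁v₁ = A₂v₂) gives v₂ = 1.94 × 22.2/2.96 = 14.6 m/s.
The pipe is horizontal, so Bernoulli reduces to P₁ + ½ρv₁² = P₂ + ½ρv₂².
P₂ = P₁ − ½ρ(v₂² − v₁²) = 242000 − ½·1000·(14.6² − 1.94²) = 242000 − 104000 = 138000 Pa.

P₂ = 138 kPa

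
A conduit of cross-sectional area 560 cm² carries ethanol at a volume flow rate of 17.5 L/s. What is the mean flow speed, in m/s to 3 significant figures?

Q = 17.5 L/s = 0.0175 m³/s.
v = Q/A = 0.0175 / 0.0560 = 0.312 m/s.

0.312 m/s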